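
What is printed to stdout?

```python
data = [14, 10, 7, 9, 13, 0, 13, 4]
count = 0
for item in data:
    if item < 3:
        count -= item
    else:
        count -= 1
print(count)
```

-7

item=14: not <3, count = 0-1 = -1
item=10: not <3, count = (-1)-1 = -2
item=7: not <3, count = (-2)-1 = -3
item=9: not <3, count = (-3)-1 = -4
item=13: not <3, count = (-4)-1 = -5
item=0: <3, count = (-5)-0 = -5
item=13: not <3, count = (-5)-1 = -6
item=4: not <3, count = (-6)-1 = -7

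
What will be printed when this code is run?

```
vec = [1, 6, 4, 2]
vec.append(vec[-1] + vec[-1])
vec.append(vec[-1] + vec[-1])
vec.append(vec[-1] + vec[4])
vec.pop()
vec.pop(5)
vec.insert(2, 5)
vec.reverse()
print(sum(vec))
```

22

append vec[-1]+vec[-1] = 2+2 = 4 → [1, 6, 4, 2, 4]
append vec[-1]+vec[-1] = 4+4 = 8 → [1, 6, 4, 2, 4, 8]
append vec[-1]+vec[4] = 8+4 = 12 → [1, 6, 4, 2, 4, 8, 12]
pop() removes 12 → [1, 6, 4, 2, 4, 8]
pop(5) removes 8 → [1, 6, 4, 2, 4]
insert 5 at 2 → [1, 6, 5, 4, 2, 4]
reverse → [4, 2, 4, 5, 6, 1]
sum = 22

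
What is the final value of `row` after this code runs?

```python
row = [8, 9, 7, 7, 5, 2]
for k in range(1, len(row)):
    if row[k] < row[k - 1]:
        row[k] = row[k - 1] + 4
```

[8, 9, 13, 17, 21, 25]

k=1: 9>=8, unchanged → [8, 9, 7, 7, 5, 2]
k=2: 7<9, row[2] = 9+4 = 13 → [8, 9, 13, 7, 5, 2]
k=3: 7<13, row[3] = 13+4 = 17 → [8, 9, 13, 17, 5, 2]
k=4: 5<17, row[4] = 17+4 = 21 → [8, 9, 13, 17, 21, 2]
k=5: 2<21, row[5] = 21+4 = 25 → [8, 9, 13, 17, 21, 25]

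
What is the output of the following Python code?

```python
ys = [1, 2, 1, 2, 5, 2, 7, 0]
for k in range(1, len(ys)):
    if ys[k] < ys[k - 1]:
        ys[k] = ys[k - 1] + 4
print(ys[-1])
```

26

k=1: 2>=1, unchanged → [1, 2, 1, 2, 5, 2, 7, 0]
k=2: 1<2, ys[2] = 2+4 = 6 → [1, 2, 6, 2, 5, 2, 7, 0]
k=3: 2<6, ys[3] = 6+4 = 10 → [1, 2, 6, 10, 5, 2, 7, 0]
k=4: 5<10, ys[4] = 10+4 = 14 → [1, 2, 6, 10, 14, 2, 7, 0]
k=5: 2<14, ys[5] = 14+4 = 18 → [1, 2, 6, 10, 14, 18, 7, 0]
k=6: 7<18, ys[6] = 18+4 = 22 → [1, 2, 6, 10, 14, 18, 22, 0]
k=7: 0<22, ys[7] = 22+4 = 26 → [1, 2, 6, 10, 14, 18, 22, 26]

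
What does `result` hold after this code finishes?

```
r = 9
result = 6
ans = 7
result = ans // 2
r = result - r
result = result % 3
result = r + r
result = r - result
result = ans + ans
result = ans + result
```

21

result = 7//2 = 3
r = 3-9 = -6
result = 3%3 = 0
result = (-6)+(-6) = -12
result = (-6)-(-12) = 6
result = 7+7 = 14
result = 7+14 = 21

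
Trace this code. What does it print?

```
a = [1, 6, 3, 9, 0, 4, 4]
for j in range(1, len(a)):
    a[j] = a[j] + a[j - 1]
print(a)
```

[1, 7, 10, 19, 19, 23, 27]

j=1: a[1] = 6+1 = 7 → [1, 7, 3, 9, 0, 4, 4]
j=2: a[2] = 3+7 = 10 → [1, 7, 10, 9, 0, 4, 4]
j=3: a[3] = 9+10 = 19 → [1, 7, 10, 19, 0, 4, 4]
j=4: a[4] = 0+19 = 19 → [1, 7, 10, 19, 19, 4, 4]
j=5: a[5] = 4+19 = 23 → [1, 7, 10, 19, 19, 23, 4]
j=6: a[6] = 4+23 = 27 → [1, 7, 10, 19, 19, 23, 27]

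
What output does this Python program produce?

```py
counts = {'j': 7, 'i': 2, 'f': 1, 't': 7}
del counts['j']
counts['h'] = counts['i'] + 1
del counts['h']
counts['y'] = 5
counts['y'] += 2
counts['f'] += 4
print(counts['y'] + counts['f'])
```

del 'j' → {'i': 2, 'f': 1, 't': 7}
counts['h'] = counts['i']+1 = 3 → {'i': 2, 'f': 1, 't': 7, 'h': 3}
del 'h' → {'i': 2, 'f': 1, 't': 7}
counts['y'] = 5 → {'i': 2, 'f': 1, 't': 7, 'y': 5}
counts['y'] = 5+2 = 7 → {'i': 2, 'f': 1, 't': 7, 'y': 7}
counts['f'] = 1+4 = 5 → {'i': 2, 'f': 5, 't': 7, 'y': 7}
counts['y']+counts['f'] = 7+5 = 12

12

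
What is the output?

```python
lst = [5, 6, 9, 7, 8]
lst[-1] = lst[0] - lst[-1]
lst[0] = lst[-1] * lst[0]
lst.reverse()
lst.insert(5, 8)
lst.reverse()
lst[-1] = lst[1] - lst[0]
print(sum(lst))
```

lst[-1] = lst[0]-lst[-1] = 5-8 = -3 → [5, 6, 9, 7, -3]
lst[0] = lst[-1]*lst[0] = (-3)*5 = -15 → [-15, 6, 9, 7, -3]
reverse → [-3, 7, 9, 6, -15]
insert 8 at 5 → [-3, 7, 9, 6, -15, 8]
reverse → [8, -15, 6, 9, 7, -3]
lst[-1] = lst[1]-lst[0] = (-15)-8 = -23 → [8, -15, 6, 9, 7, -23]
sum = -8

-8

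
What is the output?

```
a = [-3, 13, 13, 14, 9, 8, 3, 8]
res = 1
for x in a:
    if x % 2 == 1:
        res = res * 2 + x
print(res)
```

161

x=-3: odd, res = 1*2+(-3) = -1
x=13: odd, res = (-1)*2+13 = 11
x=13: odd, res = 11*2+13 = 35
x=14: not odd
x=9: odd, res = 35*2+9 = 79
x=8: not odd
x=3: odd, res = 79*2+3 = 161
x=8: not odd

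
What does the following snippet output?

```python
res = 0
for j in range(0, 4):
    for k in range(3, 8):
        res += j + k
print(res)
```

130

j=0,k=3: res = 0+3 = 3
j=0,k=4: res = 3+4 = 7
j=0,k=5: res = 7+5 = 12
j=0,k=6: res = 12+6 = 18
j=0,k=7: res = 18+7 = 25
j=1,k=3: res = 25+4 = 29
j=1,k=4: res = 29+5 = 34
j=1,k=5: res = 34+6 = 40
j=1,k=6: res = 40+7 = 47
j=1,k=7: res = 47+8 = 55
j=2,k=3: res = 55+5 = 60
j=2,k=4: res = 60+6 = 66
j=2,k=5: res = 66+7 = 73
j=2,k=6: res = 73+8 = 81
j=2,k=7: res = 81+9 = 90
j=3,k=3: res = 90+6 = 96
j=3,k=4: res = 96+7 = 103
j=3,k=5: res = 103+8 = 111
j=3,k=6: res = 111+9 = 120
j=3,k=7: res = 120+10 = 130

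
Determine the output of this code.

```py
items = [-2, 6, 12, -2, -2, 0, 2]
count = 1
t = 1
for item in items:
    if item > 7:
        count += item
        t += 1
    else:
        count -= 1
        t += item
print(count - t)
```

item=-2: not >7, count = 1-1 = 0; t=-1
item=6: not >7, count = 0-1 = -1; t=5
item=12: >7, count = (-1)+12 = 11; t=6
item=-2: not >7, count = 11-1 = 10; t=4
item=-2: not >7, count = 10-1 = 9; t=2
item=0: not >7, count = 9-1 = 8; t=2
item=2: not >7, count = 8-1 = 7; t=4
count-t = 7-4 = 3

3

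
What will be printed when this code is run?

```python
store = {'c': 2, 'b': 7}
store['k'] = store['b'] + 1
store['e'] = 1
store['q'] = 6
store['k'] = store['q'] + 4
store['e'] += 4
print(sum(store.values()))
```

30

store['k'] = store['b']+1 = 8 → {'c': 2, 'b': 7, 'k': 8}
store['e'] = 1 → {'c': 2, 'b': 7, 'k': 8, 'e': 1}
store['q'] = 6 → {'c': 2, 'b': 7, 'k': 8, 'e': 1, 'q': 6}
store['k'] = store['q']+4 = 10 → {'c': 2, 'b': 7, 'k': 10, 'e': 1, 'q': 6}
store['e'] = 1+4 = 5 → {'c': 2, 'b': 7, 'k': 10, 'e': 5, 'q': 6}
sum of values = 30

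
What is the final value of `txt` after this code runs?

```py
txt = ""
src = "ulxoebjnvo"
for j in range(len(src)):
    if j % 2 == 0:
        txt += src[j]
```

j=0: add 'u' → 'u'
j=1: skip
j=2: add 'x' → 'ux'
j=3: skip
j=4: add 'e' → 'uxe'
j=5: skip
j=6: add 'j' → 'uxej'
j=7: skip
j=8: add 'v' → 'uxejv'
j=9: skip

'uxejv'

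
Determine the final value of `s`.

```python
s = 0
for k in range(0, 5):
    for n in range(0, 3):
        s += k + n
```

k=0,n=0: s = 0+0 = 0
k=0,n=1: s = 0+1 = 1
k=0,n=2: s = 1+2 = 3
k=1,n=0: s = 3+1 = 4
k=1,n=1: s = 4+2 = 6
k=1,n=2: s = 6+3 = 9
k=2,n=0: s = 9+2 = 11
k=2,n=1: s = 11+3 = 14
k=2,n=2: s = 14+4 = 18
k=3,n=0: s = 18+3 = 21
k=3,n=1: s = 21+4 = 25
k=3,n=2: s = 25+5 = 30
k=4,n=0: s = 30+4 = 34
k=4,n=1: s = 34+5 = 39
k=4,n=2: s = 39+6 = 45

45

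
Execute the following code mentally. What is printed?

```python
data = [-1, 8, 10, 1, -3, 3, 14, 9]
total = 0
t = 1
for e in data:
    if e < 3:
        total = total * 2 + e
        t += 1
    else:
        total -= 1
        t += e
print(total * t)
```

e=-1: <3, total = 0*2+(-1) = -1; t=2
e=8: not <3, total = (-1)-1 = -2; t=10
e=10: not <3, total = (-2)-1 = -3; t=20
e=1: <3, total = (-3)*2+1 = -5; t=21
e=-3: <3, total = (-5)*2+(-3) = -13; t=22
e=3: not <3, total = (-13)-1 = -14; t=25
e=14: not <3, total = (-14)-1 = -15; t=39
e=9: not <3, total = (-15)-1 = -16; t=48
total*t = (-16)*48 = -768

-768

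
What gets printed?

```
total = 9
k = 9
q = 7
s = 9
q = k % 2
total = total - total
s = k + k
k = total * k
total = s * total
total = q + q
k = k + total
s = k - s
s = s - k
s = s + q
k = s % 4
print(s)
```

q = 9%2 = 1
total = 9-9 = 0
s = 9+9 = 18
k = 0*9 = 0
total = 18*0 = 0
total = 1+1 = 2
k = 0+2 = 2
s = 2-18 = -16
s = (-16)-2 = -18
s = (-18)+1 = -17
k = (-17)%4 = 3

-17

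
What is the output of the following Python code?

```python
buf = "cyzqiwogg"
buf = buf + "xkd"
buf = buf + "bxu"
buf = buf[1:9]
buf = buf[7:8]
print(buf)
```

g

+ 'xkd' → 'cyzqiwoggxkd'
+ 'bxu' → 'cyzqiwoggxkdbxu'
slice [1:9] → 'yzqiwogg'
slice [7:8] → 'g'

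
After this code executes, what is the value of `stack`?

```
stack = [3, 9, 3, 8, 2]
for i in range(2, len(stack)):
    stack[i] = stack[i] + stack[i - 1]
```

[3, 9, 12, 20, 22]

i=2: stack[2] = 3+9 = 12 → [3, 9, 12, 8, 2]
i=3: stack[3] = 8+12 = 20 → [3, 9, 12, 20, 2]
i=4: stack[4] = 2+20 = 22 → [3, 9, 12, 20, 22]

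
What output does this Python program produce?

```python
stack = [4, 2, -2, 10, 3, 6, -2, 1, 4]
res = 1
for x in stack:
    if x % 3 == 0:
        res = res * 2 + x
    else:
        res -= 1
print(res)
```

-3

x=4: not %3==0, res = 1-1 = 0
x=2: not %3==0, res = 0-1 = -1
x=-2: not %3==0, res = (-1)-1 = -2
x=10: not %3==0, res = (-2)-1 = -3
x=3: %3==0, res = (-3)*2+3 = -3
x=6: %3==0, res = (-3)*2+6 = 0
x=-2: not %3==0, res = 0-1 = -1
x=1: not %3==0, res = (-1)-1 = -2
x=4: not %3==0, res = (-2)-1 = -3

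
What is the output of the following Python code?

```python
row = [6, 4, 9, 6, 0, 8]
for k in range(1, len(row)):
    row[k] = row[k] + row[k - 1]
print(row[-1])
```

k=1: row[1] = 4+6 = 10 → [6, 10, 9, 6, 0, 8]
k=2: row[2] = 9+10 = 19 → [6, 10, 19, 6, 0, 8]
k=3: row[3] = 6+19 = 25 → [6, 10, 19, 25, 0, 8]
k=4: row[4] = 0+25 = 25 → [6, 10, 19, 25, 25, 8]
k=5: row[5] = 8+25 = 33 → [6, 10, 19, 25, 25, 33]

33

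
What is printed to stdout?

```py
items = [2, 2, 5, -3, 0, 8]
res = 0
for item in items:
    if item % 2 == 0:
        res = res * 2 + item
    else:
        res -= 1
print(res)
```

item=2: even, res = 0*2+2 = 2
item=2: even, res = 2*2+2 = 6
item=5: not even, res = 6-1 = 5
item=-3: not even, res = 5-1 = 4
item=0: even, res = 4*2+0 = 8
item=8: even, res = 8*2+8 = 24

24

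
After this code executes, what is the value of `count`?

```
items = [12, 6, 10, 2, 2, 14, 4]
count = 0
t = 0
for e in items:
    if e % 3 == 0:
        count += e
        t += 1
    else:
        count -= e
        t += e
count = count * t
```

-476

e=12: %3==0, count = 0+12 = 12; t=1
e=6: %3==0, count = 12+6 = 18; t=2
e=10: not %3==0, count = 18-10 = 8; t=12
e=2: not %3==0, count = 8-2 = 6; t=14
e=2: not %3==0, count = 6-2 = 4; t=16
e=14: not %3==0, count = 4-14 = -10; t=30
e=4: not %3==0, count = (-10)-4 = -14; t=34
count*t = (-14)*34 = -476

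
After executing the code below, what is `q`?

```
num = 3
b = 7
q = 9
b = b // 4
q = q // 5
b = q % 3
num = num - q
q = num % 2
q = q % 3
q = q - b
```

-1

b = 7//4 = 1
q = 9//5 = 1
b = 1%3 = 1
num = 3-1 = 2
q = 2%2 = 0
q = 0%3 = 0
q = 0-1 = -1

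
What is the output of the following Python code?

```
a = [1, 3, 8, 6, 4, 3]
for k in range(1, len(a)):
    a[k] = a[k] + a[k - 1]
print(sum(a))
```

82

k=1: a[1] = 3+1 = 4 → [1, 4, 8, 6, 4, 3]
k=2: a[2] = 8+4 = 12 → [1, 4, 12, 6, 4, 3]
k=3: a[3] = 6+12 = 18 → [1, 4, 12, 18, 4, 3]
k=4: a[4] = 4+18 = 22 → [1, 4, 12, 18, 22, 3]
k=5: a[5] = 3+22 = 25 → [1, 4, 12, 18, 22, 25]
sum = 82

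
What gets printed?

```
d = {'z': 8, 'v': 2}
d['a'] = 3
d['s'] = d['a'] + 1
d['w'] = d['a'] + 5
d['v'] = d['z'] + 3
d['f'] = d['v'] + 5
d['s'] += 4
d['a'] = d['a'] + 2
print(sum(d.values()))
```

56

d['a'] = 3 → {'z': 8, 'v': 2, 'a': 3}
d['s'] = d['a']+1 = 4 → {'z': 8, 'v': 2, 'a': 3, 's': 4}
d['w'] = d['a']+5 = 8 → {'z': 8, 'v': 2, 'a': 3, 's': 4, 'w': 8}
d['v'] = d['z']+3 = 11 → {'z': 8, 'v': 11, 'a': 3, 's': 4, 'w': 8}
d['f'] = d['v']+5 = 16 → {'z': 8, 'v': 11, 'a': 3, 's': 4, 'w': 8, 'f': 16}
d['s'] = 4+4 = 8 → {'z': 8, 'v': 11, 'a': 3, 's': 8, 'w': 8, 'f': 16}
d['a'] = d['a']+2 = 5 → {'z': 8, 'v': 11, 'a': 5, 's': 8, 'w': 8, 'f': 16}
sum of values = 56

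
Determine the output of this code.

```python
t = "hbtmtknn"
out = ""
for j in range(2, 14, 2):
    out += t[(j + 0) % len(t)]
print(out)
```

j=2: add t[2]='t' → 't'
j=4: add t[4]='t' → 'tt'
j=6: add t[6]='n' → 'ttn'
j=8: add t[0]='h' → 'ttnh'
j=10: add t[2]='t' → 'ttnht'
j=12: add t[4]='t' → 'ttnhtt'

ttnhtt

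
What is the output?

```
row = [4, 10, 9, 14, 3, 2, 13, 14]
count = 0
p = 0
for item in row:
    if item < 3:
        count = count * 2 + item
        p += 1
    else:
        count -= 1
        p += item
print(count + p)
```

58

item=4: not <3, count = 0-1 = -1; p=4
item=10: not <3, count = (-1)-1 = -2; p=14
item=9: not <3, count = (-2)-1 = -3; p=23
item=14: not <3, count = (-3)-1 = -4; p=37
item=3: not <3, count = (-4)-1 = -5; p=40
item=2: <3, count = (-5)*2+2 = -8; p=41
item=13: not <3, count = (-8)-1 = -9; p=54
item=14: not <3, count = (-9)-1 = -10; p=68
count+p = (-10)+68 = 58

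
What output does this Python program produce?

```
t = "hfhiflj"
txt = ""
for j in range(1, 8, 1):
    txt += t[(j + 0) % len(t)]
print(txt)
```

fhifljh

j=1: add t[1]='f' → 'f'
j=2: add t[2]='h' → 'fh'
j=3: add t[3]='i' → 'fhi'
j=4: add t[4]='f' → 'fhif'
j=5: add t[5]='l' → 'fhifl'
j=6: add t[6]='j' → 'fhiflj'
j=7: add t[0]='h' → 'fhifljh'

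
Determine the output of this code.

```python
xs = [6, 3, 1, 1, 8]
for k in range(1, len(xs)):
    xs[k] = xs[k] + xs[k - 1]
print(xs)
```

[6, 9, 10, 11, 19]

k=1: xs[1] = 3+6 = 9 → [6, 9, 1, 1, 8]
k=2: xs[2] = 1+9 = 10 → [6, 9, 10, 1, 8]
k=3: xs[3] = 1+10 = 11 → [6, 9, 10, 11, 8]
k=4: xs[4] = 8+11 = 19 → [6, 9, 10, 11, 19]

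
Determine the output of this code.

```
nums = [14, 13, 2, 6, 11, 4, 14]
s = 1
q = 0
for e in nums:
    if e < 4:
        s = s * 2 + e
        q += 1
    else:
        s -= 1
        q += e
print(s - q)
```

-67

e=14: not <4, s = 1-1 = 0; q=14
e=13: not <4, s = 0-1 = -1; q=27
e=2: <4, s = (-1)*2+2 = 0; q=28
e=6: not <4, s = 0-1 = -1; q=34
e=11: not <4, s = (-1)-1 = -2; q=45
e=4: not <4, s = (-2)-1 = -3; q=49
e=14: not <4, s = (-3)-1 = -4; q=63
s-q = (-4)-63 = -67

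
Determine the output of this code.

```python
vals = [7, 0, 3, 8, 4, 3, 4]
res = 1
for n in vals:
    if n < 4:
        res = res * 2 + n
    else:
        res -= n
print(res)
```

n=7: not <4, res = 1-7 = -6
n=0: <4, res = (-6)*2+0 = -12
n=3: <4, res = (-12)*2+3 = -21
n=8: not <4, res = (-21)-8 = -29
n=4: not <4, res = (-29)-4 = -33
n=3: <4, res = (-33)*2+3 = -63
n=4: not <4, res = (-63)-4 = -67

-67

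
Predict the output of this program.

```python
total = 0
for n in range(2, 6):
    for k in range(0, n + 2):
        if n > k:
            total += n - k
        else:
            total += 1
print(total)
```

n=2,k=0: 2>0, total = 0+2 = 2
n=2,k=1: 2>1, total = 2+1 = 3
n=2,k=2: not 2>2, total = 3+1 = 4
n=2,k=3: not 2>3, total = 4+1 = 5
n=3,k=0: 3>0, total = 5+3 = 8
n=3,k=1: 3>1, total = 8+2 = 10
n=3,k=2: 3>2, total = 10+1 = 11
n=3,k=3: not 3>3, total = 11+1 = 12
n=3,k=4: not 3>4, total = 12+1 = 13
n=4,k=0: 4>0, total = 13+4 = 17
n=4,k=1: 4>1, total = 17+3 = 20
n=4,k=2: 4>2, total = 20+2 = 22
n=4,k=3: 4>3, total = 22+1 = 23
n=4,k=4: not 4>4, total = 23+1 = 24
n=4,k=5: not 4>5, total = 24+1 = 25
n=5,k=0: 5>0, total = 25+5 = 30
n=5,k=1: 5>1, total = 30+4 = 34
n=5,k=2: 5>2, total = 34+3 = 37
n=5,k=3: 5>3, total = 37+2 = 39
n=5,k=4: 5>4, total = 39+1 = 40
n=5,k=5: not 5>5, total = 40+1 = 41
n=5,k=6: not 5>6, total = 41+1 = 42

42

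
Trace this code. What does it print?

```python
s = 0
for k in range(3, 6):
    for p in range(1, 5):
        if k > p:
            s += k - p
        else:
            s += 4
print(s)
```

31

k=3,p=1: 3>1, s = 0+2 = 2
k=3,p=2: 3>2, s = 2+1 = 3
k=3,p=3: not 3>3, s = 3+4 = 7
k=3,p=4: not 3>4, s = 7+4 = 11
k=4,p=1: 4>1, s = 11+3 = 14
k=4,p=2: 4>2, s = 14+2 = 16
k=4,p=3: 4>3, s = 16+1 = 17
k=4,p=4: not 4>4, s = 17+4 = 21
k=5,p=1: 5>1, s = 21+4 = 25
k=5,p=2: 5>2, s = 25+3 = 28
k=5,p=3: 5>3, s = 28+2 = 30
k=5,p=4: 5>4, s = 30+1 = 31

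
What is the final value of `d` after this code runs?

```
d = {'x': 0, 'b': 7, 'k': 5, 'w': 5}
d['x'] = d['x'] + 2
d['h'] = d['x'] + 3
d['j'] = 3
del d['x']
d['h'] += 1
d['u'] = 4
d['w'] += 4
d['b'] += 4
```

{'b': 11, 'k': 5, 'w': 9, 'h': 6, 'j': 3, 'u': 4}

d['x'] = d['x']+2 = 2 → {'x': 2, 'b': 7, 'k': 5, 'w': 5}
d['h'] = d['x']+3 = 5 → {'x': 2, 'b': 7, 'k': 5, 'w': 5, 'h': 5}
d['j'] = 3 → {'x': 2, 'b': 7, 'k': 5, 'w': 5, 'h': 5, 'j': 3}
del 'x' → {'b': 7, 'k': 5, 'w': 5, 'h': 5, 'j': 3}
d['h'] = 5+1 = 6 → {'b': 7, 'k': 5, 'w': 5, 'h': 6, 'j': 3}
d['u'] = 4 → {'b': 7, 'k': 5, 'w': 5, 'h': 6, 'j': 3, 'u': 4}
d['w'] = 5+4 = 9 → {'b': 7, 'k': 5, 'w': 9, 'h': 6, 'j': 3, 'u': 4}
d['b'] = 7+4 = 11 → {'b': 11, 'k': 5, 'w': 9, 'h': 6, 'j': 3, 'u': 4}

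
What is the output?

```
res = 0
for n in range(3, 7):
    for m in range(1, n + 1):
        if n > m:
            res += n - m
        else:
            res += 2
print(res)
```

n=3,m=1: 3>1, res = 0+2 = 2
n=3,m=2: 3>2, res = 2+1 = 3
n=3,m=3: not 3>3, res = 3+2 = 5
n=4,m=1: 4>1, res = 5+3 = 8
n=4,m=2: 4>2, res = 8+2 = 10
n=4,m=3: 4>3, res = 10+1 = 11
n=4,m=4: not 4>4, res = 11+2 = 13
n=5,m=1: 5>1, res = 13+4 = 17
n=5,m=2: 5>2, res = 17+3 = 20
n=5,m=3: 5>3, res = 20+2 = 22
n=5,m=4: 5>4, res = 22+1 = 23
n=5,m=5: not 5>5, res = 23+2 = 25
n=6,m=1: 6>1, res = 25+5 = 30
n=6,m=2: 6>2, res = 30+4 = 34
n=6,m=3: 6>3, res = 34+3 = 37
n=6,m=4: 6>4, res = 37+2 = 39
n=6,m=5: 6>5, res = 39+1 = 40
n=6,m=6: not 6>6, res = 40+2 = 42

42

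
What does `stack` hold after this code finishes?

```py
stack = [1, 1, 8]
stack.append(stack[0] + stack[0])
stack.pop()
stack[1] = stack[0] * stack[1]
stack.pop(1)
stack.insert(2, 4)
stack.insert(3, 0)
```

append stack[0]+stack[0] = 1+1 = 2 → [1, 1, 8, 2]
pop() removes 2 → [1, 1, 8]
stack[1] = stack[0]*stack[1] = 1*1 = 1 → [1, 1, 8]
pop(1) removes 1 → [1, 8]
insert 4 at 2 → [1, 8, 4]
insert 0 at 3 → [1, 8, 4, 0]

[1, 8, 4, 0]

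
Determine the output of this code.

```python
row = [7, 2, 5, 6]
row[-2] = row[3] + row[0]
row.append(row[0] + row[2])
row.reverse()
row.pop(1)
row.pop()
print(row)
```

[20, 13, 2]

row[-2] = row[3]+row[0] = 6+7 = 13 → [7, 2, 13, 6]
append row[0]+row[2] = 7+13 = 20 → [7, 2, 13, 6, 20]
reverse → [20, 6, 13, 2, 7]
pop(1) removes 6 → [20, 13, 2, 7]
pop() removes 7 → [20, 13, 2]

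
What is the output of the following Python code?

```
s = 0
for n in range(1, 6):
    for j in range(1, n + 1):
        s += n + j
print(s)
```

n=1,j=1: s = 0+2 = 2
n=2,j=1: s = 2+3 = 5
n=2,j=2: s = 5+4 = 9
n=3,j=1: s = 9+4 = 13
n=3,j=2: s = 13+5 = 18
n=3,j=3: s = 18+6 = 24
n=4,j=1: s = 24+5 = 29
n=4,j=2: s = 29+6 = 35
n=4,j=3: s = 35+7 = 42
n=4,j=4: s = 42+8 = 50
n=5,j=1: s = 50+6 = 56
n=5,j=2: s = 56+7 = 63
n=5,j=3: s = 63+8 = 71
n=5,j=4: s = 71+9 = 80
n=5,j=5: s = 80+10 = 90

90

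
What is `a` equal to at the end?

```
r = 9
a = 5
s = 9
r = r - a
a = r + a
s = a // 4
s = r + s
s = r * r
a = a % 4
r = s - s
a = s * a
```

r = 9-5 = 4
a = 4+5 = 9
s = 9//4 = 2
s = 4+2 = 6
s = 4*4 = 16
a = 9%4 = 1
r = 16-16 = 0
a = 16*1 = 16

16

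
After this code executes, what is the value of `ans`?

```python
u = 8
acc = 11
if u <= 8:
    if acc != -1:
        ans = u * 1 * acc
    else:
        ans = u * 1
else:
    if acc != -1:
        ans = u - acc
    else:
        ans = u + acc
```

u=8, acc=11
u <= 8 is True; acc != -1 is True
→ ans = u * 1 * acc = 88

88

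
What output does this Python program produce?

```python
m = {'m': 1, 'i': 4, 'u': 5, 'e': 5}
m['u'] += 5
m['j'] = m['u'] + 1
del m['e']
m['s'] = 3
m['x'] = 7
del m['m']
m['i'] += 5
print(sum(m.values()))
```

40

m['u'] = 5+5 = 10 → {'m': 1, 'i': 4, 'u': 10, 'e': 5}
m['j'] = m['u']+1 = 11 → {'m': 1, 'i': 4, 'u': 10, 'e': 5, 'j': 11}
del 'e' → {'m': 1, 'i': 4, 'u': 10, 'j': 11}
m['s'] = 3 → {'m': 1, 'i': 4, 'u': 10, 'j': 11, 's': 3}
m['x'] = 7 → {'m': 1, 'i': 4, 'u': 10, 'j': 11, 's': 3, 'x': 7}
del 'm' → {'i': 4, 'u': 10, 'j': 11, 's': 3, 'x': 7}
m['i'] = 4+5 = 9 → {'i': 9, 'u': 10, 'j': 11, 's': 3, 'x': 7}
sum of values = 40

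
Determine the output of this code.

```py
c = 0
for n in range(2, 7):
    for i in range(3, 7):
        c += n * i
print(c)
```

n=2,i=3: c = 0+6 = 6
n=2,i=4: c = 6+8 = 14
n=2,i=5: c = 14+10 = 24
n=2,i=6: c = 24+12 = 36
n=3,i=3: c = 36+9 = 45
n=3,i=4: c = 45+12 = 57
n=3,i=5: c = 57+15 = 72
n=3,i=6: c = 72+18 = 90
n=4,i=3: c = 90+12 = 102
n=4,i=4: c = 102+16 = 118
n=4,i=5: c = 118+20 = 138
n=4,i=6: c = 138+24 = 162
n=5,i=3: c = 162+15 = 177
n=5,i=4: c = 177+20 = 197
n=5,i=5: c = 197+25 = 222
n=5,i=6: c = 222+30 = 252
n=6,i=3: c = 252+18 = 270
n=6,i=4: c = 270+24 = 294
n=6,i=5: c = 294+30 = 324
n=6,i=6: c = 324+36 = 360

360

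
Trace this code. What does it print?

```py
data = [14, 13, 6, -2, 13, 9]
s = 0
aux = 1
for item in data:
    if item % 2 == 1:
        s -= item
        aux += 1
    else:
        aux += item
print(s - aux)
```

-57

item=14: not odd; aux=15
item=13: odd, s = 0-13 = -13; aux=16
item=6: not odd; aux=22
item=-2: not odd; aux=20
item=13: odd, s = (-13)-13 = -26; aux=21
item=9: odd, s = (-26)-9 = -35; aux=22
s-aux = (-35)-22 = -57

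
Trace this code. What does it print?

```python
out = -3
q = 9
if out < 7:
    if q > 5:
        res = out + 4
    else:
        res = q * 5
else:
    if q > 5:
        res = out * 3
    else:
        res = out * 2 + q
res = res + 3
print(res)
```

out=-3, q=9
out < 7 is True; q > 5 is True
→ res = out + 4 = 1
res = 1+3 = 4

4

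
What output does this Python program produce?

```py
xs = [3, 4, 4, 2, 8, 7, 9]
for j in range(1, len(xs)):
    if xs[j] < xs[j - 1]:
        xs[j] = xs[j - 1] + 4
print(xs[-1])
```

16

j=1: 4>=3, unchanged → [3, 4, 4, 2, 8, 7, 9]
j=2: 4>=4, unchanged → [3, 4, 4, 2, 8, 7, 9]
j=3: 2<4, xs[3] = 4+4 = 8 → [3, 4, 4, 8, 8, 7, 9]
j=4: 8>=8, unchanged → [3, 4, 4, 8, 8, 7, 9]
j=5: 7<8, xs[5] = 8+4 = 12 → [3, 4, 4, 8, 8, 12, 9]
j=6: 9<12, xs[6] = 12+4 = 16 → [3, 4, 4, 8, 8, 12, 16]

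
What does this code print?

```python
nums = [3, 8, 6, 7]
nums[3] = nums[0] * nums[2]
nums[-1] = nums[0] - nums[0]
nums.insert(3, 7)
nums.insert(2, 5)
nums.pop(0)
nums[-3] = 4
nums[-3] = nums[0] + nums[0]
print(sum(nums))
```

36

nums[3] = nums[0]*nums[2] = 3*6 = 18 → [3, 8, 6, 18]
nums[-1] = nums[0]-nums[0] = 3-3 = 0 → [3, 8, 6, 0]
insert 7 at 3 → [3, 8, 6, 7, 0]
insert 5 at 2 → [3, 8, 5, 6, 7, 0]
pop(0) removes 3 → [8, 5, 6, 7, 0]
nums[-3] = 4 → [8, 5, 4, 7, 0]
nums[-3] = nums[0]+nums[0] = 8+8 = 16 → [8, 5, 16, 7, 0]
sum = 36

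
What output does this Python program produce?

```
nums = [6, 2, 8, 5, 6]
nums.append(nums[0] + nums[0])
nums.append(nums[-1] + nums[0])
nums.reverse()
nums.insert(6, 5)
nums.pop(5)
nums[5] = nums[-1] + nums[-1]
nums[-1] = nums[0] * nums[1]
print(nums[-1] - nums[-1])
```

0

append nums[0]+nums[0] = 6+6 = 12 → [6, 2, 8, 5, 6, 12]
append nums[-1]+nums[0] = 12+6 = 18 → [6, 2, 8, 5, 6, 12, 18]
reverse → [18, 12, 6, 5, 8, 2, 6]
insert 5 at 6 → [18, 12, 6, 5, 8, 2, 5, 6]
pop(5) removes 2 → [18, 12, 6, 5, 8, 5, 6]
nums[5] = nums[-1]+nums[-1] = 6+6 = 12 → [18, 12, 6, 5, 8, 12, 6]
nums[-1] = nums[0]*nums[1] = 18*12 = 216 → [18, 12, 6, 5, 8, 12, 216]
nums[-1]-nums[-1] = 216-216 = 0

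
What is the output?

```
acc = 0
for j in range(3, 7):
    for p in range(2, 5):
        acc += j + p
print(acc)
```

90

j=3,p=2: acc = 0+5 = 5
j=3,p=3: acc = 5+6 = 11
j=3,p=4: acc = 11+7 = 18
j=4,p=2: acc = 18+6 = 24
j=4,p=3: acc = 24+7 = 31
j=4,p=4: acc = 31+8 = 39
j=5,p=2: acc = 39+7 = 46
j=5,p=3: acc = 46+8 = 54
j=5,p=4: acc = 54+9 = 63
j=6,p=2: acc = 63+8 = 71
j=6,p=3: acc = 71+9 = 80
j=6,p=4: acc = 80+10 = 90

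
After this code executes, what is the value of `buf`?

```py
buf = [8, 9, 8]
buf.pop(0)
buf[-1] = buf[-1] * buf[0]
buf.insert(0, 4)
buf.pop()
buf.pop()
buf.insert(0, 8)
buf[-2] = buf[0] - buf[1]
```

[4, 4]

pop(0) removes 8 → [9, 8]
buf[-1] = buf[-1]*buf[0] = 8*9 = 72 → [9, 72]
insert 4 at 0 → [4, 9, 72]
pop() removes 72 → [4, 9]
pop() removes 9 → [4]
insert 8 at 0 → [8, 4]
buf[-2] = buf[0]-buf[1] = 8-4 = 4 → [4, 4]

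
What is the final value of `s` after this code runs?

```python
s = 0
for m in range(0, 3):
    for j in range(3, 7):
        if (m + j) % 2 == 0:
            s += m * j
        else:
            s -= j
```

2

m=0,j=3: odd sum, s = 0-3 = -3
m=0,j=4: even sum, s = (-3)+0 = -3
m=0,j=5: odd sum, s = (-3)-5 = -8
m=0,j=6: even sum, s = (-8)+0 = -8
m=1,j=3: even sum, s = (-8)+3 = -5
m=1,j=4: odd sum, s = (-5)-4 = -9
m=1,j=5: even sum, s = (-9)+5 = -4
m=1,j=6: odd sum, s = (-4)-6 = -10
m=2,j=3: odd sum, s = (-10)-3 = -13
m=2,j=4: even sum, s = (-13)+8 = -5
m=2,j=5: odd sum, s = (-5)-5 = -10
m=2,j=6: even sum, s = (-10)+12 = 2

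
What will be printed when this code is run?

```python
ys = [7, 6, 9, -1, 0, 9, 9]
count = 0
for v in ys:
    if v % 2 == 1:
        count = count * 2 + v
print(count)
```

207

v=7: odd, count = 0*2+7 = 7
v=6: not odd
v=9: odd, count = 7*2+9 = 23
v=-1: odd, count = 23*2+(-1) = 45
v=0: not odd
v=9: odd, count = 45*2+9 = 99
v=9: odd, count = 99*2+9 = 207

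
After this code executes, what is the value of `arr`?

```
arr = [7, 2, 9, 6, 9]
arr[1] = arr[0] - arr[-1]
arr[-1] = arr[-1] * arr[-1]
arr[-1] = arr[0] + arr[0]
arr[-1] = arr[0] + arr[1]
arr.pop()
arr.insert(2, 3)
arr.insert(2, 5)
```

arr[1] = arr[0]-arr[-1] = 7-9 = -2 → [7, -2, 9, 6, 9]
arr[-1] = arr[-1]*arr[-1] = 9*9 = 81 → [7, -2, 9, 6, 81]
arr[-1] = arr[0]+arr[0] = 7+7 = 14 → [7, -2, 9, 6, 14]
arr[-1] = arr[0]+arr[1] = 7+(-2) = 5 → [7, -2, 9, 6, 5]
pop() removes 5 → [7, -2, 9, 6]
insert 3 at 2 → [7, -2, 3, 9, 6]
insert 5 at 2 → [7, -2, 5, 3, 9, 6]

[7, -2, 5, 3, 9, 6]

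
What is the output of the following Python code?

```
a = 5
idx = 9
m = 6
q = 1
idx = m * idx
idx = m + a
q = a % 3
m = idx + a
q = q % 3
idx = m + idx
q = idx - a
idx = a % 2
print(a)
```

idx = 6*9 = 54
idx = 6+5 = 11
q = 5%3 = 2
m = 11+5 = 16
q = 2%3 = 2
idx = 16+11 = 27
q = 27-5 = 22
idx = 5%2 = 1

5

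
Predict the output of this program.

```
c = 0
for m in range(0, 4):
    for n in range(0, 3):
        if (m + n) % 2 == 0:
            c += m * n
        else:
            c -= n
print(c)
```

2

m=0,n=0: even sum, c = 0+0 = 0
m=0,n=1: odd sum, c = 0-1 = -1
m=0,n=2: even sum, c = (-1)+0 = -1
m=1,n=0: odd sum, c = (-1)-0 = -1
m=1,n=1: even sum, c = (-1)+1 = 0
m=1,n=2: odd sum, c = 0-2 = -2
m=2,n=0: even sum, c = (-2)+0 = -2
m=2,n=1: odd sum, c = (-2)-1 = -3
m=2,n=2: even sum, c = (-3)+4 = 1
m=3,n=0: odd sum, c = 1-0 = 1
m=3,n=1: even sum, c = 1+3 = 4
m=3,n=2: odd sum, c = 4-2 = 2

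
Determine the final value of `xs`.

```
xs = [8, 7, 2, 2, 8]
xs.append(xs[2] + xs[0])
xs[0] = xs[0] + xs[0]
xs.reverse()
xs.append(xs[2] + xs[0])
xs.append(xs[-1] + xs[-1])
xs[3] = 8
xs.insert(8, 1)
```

[10, 8, 2, 8, 7, 16, 12, 24, 1]

append xs[2]+xs[0] = 2+8 = 10 → [8, 7, 2, 2, 8, 10]
xs[0] = xs[0]+xs[0] = 8+8 = 16 → [16, 7, 2, 2, 8, 10]
reverse → [10, 8, 2, 2, 7, 16]
append xs[2]+xs[0] = 2+10 = 12 → [10, 8, 2, 2, 7, 16, 12]
append xs[-1]+xs[-1] = 12+12 = 24 → [10, 8, 2, 2, 7, 16, 12, 24]
xs[3] = 8 → [10, 8, 2, 8, 7, 16, 12, 24]
insert 1 at 8 → [10, 8, 2, 8, 7, 16, 12, 24, 1]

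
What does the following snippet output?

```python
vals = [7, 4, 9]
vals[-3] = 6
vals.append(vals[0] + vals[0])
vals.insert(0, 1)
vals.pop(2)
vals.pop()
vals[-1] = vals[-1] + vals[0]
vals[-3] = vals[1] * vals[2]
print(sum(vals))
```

76

vals[-3] = 6 → [6, 4, 9]
append vals[0]+vals[0] = 6+6 = 12 → [6, 4, 9, 12]
insert 1 at 0 → [1, 6, 4, 9, 12]
pop(2) removes 4 → [1, 6, 9, 12]
pop() removes 12 → [1, 6, 9]
vals[-1] = vals[-1]+vals[0] = 9+1 = 10 → [1, 6, 10]
vals[-3] = vals[1]*vals[2] = 6*10 = 60 → [60, 6, 10]
sum = 76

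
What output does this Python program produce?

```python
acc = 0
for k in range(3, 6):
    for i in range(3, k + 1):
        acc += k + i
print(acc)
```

k=3,i=3: acc = 0+6 = 6
k=4,i=3: acc = 6+7 = 13
k=4,i=4: acc = 13+8 = 21
k=5,i=3: acc = 21+8 = 29
k=5,i=4: acc = 29+9 = 38
k=5,i=5: acc = 38+10 = 48

48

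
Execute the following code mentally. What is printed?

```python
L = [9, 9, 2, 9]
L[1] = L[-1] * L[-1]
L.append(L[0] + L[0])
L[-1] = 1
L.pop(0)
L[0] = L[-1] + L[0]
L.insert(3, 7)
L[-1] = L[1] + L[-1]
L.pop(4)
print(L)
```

[82, 2, 9, 7]

L[1] = L[-1]*L[-1] = 9*9 = 81 → [9, 81, 2, 9]
append L[0]+L[0] = 9+9 = 18 → [9, 81, 2, 9, 18]
L[-1] = 1 → [9, 81, 2, 9, 1]
pop(0) removes 9 → [81, 2, 9, 1]
L[0] = L[-1]+L[0] = 1+81 = 82 → [82, 2, 9, 1]
insert 7 at 3 → [82, 2, 9, 7, 1]
L[-1] = L[1]+L[-1] = 2+1 = 3 → [82, 2, 9, 7, 3]
pop(4) removes 3 → [82, 2, 9, 7]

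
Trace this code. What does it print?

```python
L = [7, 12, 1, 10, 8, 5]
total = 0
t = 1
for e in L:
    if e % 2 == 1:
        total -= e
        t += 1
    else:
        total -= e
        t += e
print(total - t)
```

e=7: odd, total = 0-7 = -7; t=2
e=12: not odd, total = (-7)-12 = -19; t=14
e=1: odd, total = (-19)-1 = -20; t=15
e=10: not odd, total = (-20)-10 = -30; t=25
e=8: not odd, total = (-30)-8 = -38; t=33
e=5: odd, total = (-38)-5 = -43; t=34
total-t = (-43)-34 = -77

-77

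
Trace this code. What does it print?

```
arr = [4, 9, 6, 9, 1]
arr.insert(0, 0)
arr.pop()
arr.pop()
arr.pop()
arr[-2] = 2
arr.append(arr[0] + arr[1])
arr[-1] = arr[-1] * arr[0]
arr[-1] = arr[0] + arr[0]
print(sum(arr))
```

insert 0 at 0 → [0, 4, 9, 6, 9, 1]
pop() removes 1 → [0, 4, 9, 6, 9]
pop() removes 9 → [0, 4, 9, 6]
pop() removes 6 → [0, 4, 9]
arr[-2] = 2 → [0, 2, 9]
append arr[0]+arr[1] = 0+2 = 2 → [0, 2, 9, 2]
arr[-1] = arr[-1]*arr[0] = 2*0 = 0 → [0, 2, 9, 0]
arr[-1] = arr[0]+arr[0] = 0+0 = 0 → [0, 2, 9, 0]
sum = 11

11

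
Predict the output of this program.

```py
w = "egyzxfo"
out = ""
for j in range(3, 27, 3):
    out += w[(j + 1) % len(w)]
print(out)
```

j=3: add w[4]='x' → 'x'
j=6: add w[0]='e' → 'xe'
j=9: add w[3]='z' → 'xez'
j=12: add w[6]='o' → 'xezo'
j=15: add w[2]='y' → 'xezoy'
j=18: add w[5]='f' → 'xezoyf'
j=21: add w[1]='g' → 'xezoyfg'
j=24: add w[4]='x' → 'xezoyfgx'

xezoyfgx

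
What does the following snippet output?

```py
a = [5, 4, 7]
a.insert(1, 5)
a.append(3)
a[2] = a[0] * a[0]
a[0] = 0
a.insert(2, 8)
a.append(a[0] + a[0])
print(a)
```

insert 5 at 1 → [5, 5, 4, 7]
append 3 → [5, 5, 4, 7, 3]
a[2] = a[0]*a[0] = 5*5 = 25 → [5, 5, 25, 7, 3]
a[0] = 0 → [0, 5, 25, 7, 3]
insert 8 at 2 → [0, 5, 8, 25, 7, 3]
append a[0]+a[0] = 0+0 = 0 → [0, 5, 8, 25, 7, 3, 0]

[0, 5, 8, 25, 7, 3, 0]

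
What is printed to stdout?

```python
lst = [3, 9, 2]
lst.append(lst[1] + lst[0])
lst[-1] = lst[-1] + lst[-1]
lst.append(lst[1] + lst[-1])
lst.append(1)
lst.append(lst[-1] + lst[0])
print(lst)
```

[3, 9, 2, 24, 33, 1, 4]

append lst[1]+lst[0] = 9+3 = 12 → [3, 9, 2, 12]
lst[-1] = lst[-1]+lst[-1] = 12+12 = 24 → [3, 9, 2, 24]
append lst[1]+lst[-1] = 9+24 = 33 → [3, 9, 2, 24, 33]
append 1 → [3, 9, 2, 24, 33, 1]
append lst[-1]+lst[0] = 1+3 = 4 → [3, 9, 2, 24, 33, 1, 4]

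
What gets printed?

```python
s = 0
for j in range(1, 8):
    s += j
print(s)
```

j=1: s = 0+1 = 1
j=2: s = 1+2 = 3
j=3: s = 3+3 = 6
j=4: s = 6+4 = 10
j=5: s = 10+5 = 15
j=6: s = 15+6 = 21
j=7: s = 21+7 = 28

28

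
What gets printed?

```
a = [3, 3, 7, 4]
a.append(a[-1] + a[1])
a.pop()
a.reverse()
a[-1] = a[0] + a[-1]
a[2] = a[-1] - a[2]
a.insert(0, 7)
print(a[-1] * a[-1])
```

49

append a[-1]+a[1] = 4+3 = 7 → [3, 3, 7, 4, 7]
pop() removes 7 → [3, 3, 7, 4]
reverse → [4, 7, 3, 3]
a[-1] = a[0]+a[-1] = 4+3 = 7 → [4, 7, 3, 7]
a[2] = a[-1]-a[2] = 7-3 = 4 → [4, 7, 4, 7]
insert 7 at 0 → [7, 4, 7, 4, 7]
a[-1]*a[-1] = 7*7 = 49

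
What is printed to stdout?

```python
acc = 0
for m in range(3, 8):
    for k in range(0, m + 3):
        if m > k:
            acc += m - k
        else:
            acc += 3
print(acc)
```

125

m=3,k=0: 3>0, acc = 0+3 = 3
m=3,k=1: 3>1, acc = 3+2 = 5
m=3,k=2: 3>2, acc = 5+1 = 6
m=3,k=3: not 3>3, acc = 6+3 = 9
m=3,k=4: not 3>4, acc = 9+3 = 12
m=3,k=5: not 3>5, acc = 12+3 = 15
m=4,k=0: 4>0, acc = 15+4 = 19
m=4,k=1: 4>1, acc = 19+3 = 22
m=4,k=2: 4>2, acc = 22+2 = 24
m=4,k=3: 4>3, acc = 24+1 = 25
m=4,k=4: not 4>4, acc = 25+3 = 28
m=4,k=5: not 4>5, acc = 28+3 = 31
m=4,k=6: not 4>6, acc = 31+3 = 34
m=5,k=0: 5>0, acc = 34+5 = 39
m=5,k=1: 5>1, acc = 39+4 = 43
m=5,k=2: 5>2, acc = 43+3 = 46
m=5,k=3: 5>3, acc = 46+2 = 48
m=5,k=4: 5>4, acc = 48+1 = 49
m=5,k=5: not 5>5, acc = 49+3 = 52
m=5,k=6: not 5>6, acc = 52+3 = 55
m=5,k=7: not 5>7, acc = 55+3 = 58
m=6,k=0: 6>0, acc = 58+6 = 64
m=6,k=1: 6>1, acc = 64+5 = 69
m=6,k=2: 6>2, acc = 69+4 = 73
m=6,k=3: 6>3, acc = 73+3 = 76
m=6,k=4: 6>4, acc = 76+2 = 78
m=6,k=5: 6>5, acc = 78+1 = 79
m=6,k=6: not 6>6, acc = 79+3 = 82
m=6,k=7: not 6>7, acc = 82+3 = 85
m=6,k=8: not 6>8, acc = 85+3 = 88
m=7,k=0: 7>0, acc = 88+7 = 95
m=7,k=1: 7>1, acc = 95+6 = 101
m=7,k=2: 7>2, acc = 101+5 = 106
m=7,k=3: 7>3, acc = 106+4 = 110
m=7,k=4: 7>4, acc = 110+3 = 113
m=7,k=5: 7>5, acc = 113+2 = 115
m=7,k=6: 7>6, acc = 115+1 = 116
m=7,k=7: not 7>7, acc = 116+3 = 119
m=7,k=8: not 7>8, acc = 119+3 = 122
m=7,k=9: not 7>9, acc = 122+3 = 125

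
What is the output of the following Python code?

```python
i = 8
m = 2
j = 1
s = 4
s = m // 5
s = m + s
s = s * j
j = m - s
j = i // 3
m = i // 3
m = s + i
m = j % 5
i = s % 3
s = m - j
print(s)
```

0

s = 2//5 = 0
s = 2+0 = 2
s = 2*1 = 2
j = 2-2 = 0
j = 8//3 = 2
m = 8//3 = 2
m = 2+8 = 10
m = 2%5 = 2
i = 2%3 = 2
s = 2-2 = 0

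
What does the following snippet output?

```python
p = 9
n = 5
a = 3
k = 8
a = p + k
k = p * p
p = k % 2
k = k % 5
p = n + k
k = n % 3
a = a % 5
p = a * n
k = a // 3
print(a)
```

a = 9+8 = 17
k = 9*9 = 81
p = 81%2 = 1
k = 81%5 = 1
p = 5+1 = 6
k = 5%3 = 2
a = 17%5 = 2
p = 2*5 = 10
k = 2//3 = 0

2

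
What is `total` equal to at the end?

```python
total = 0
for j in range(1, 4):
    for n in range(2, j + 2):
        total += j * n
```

39

j=1,n=2: total = 0+2 = 2
j=2,n=2: total = 2+4 = 6
j=2,n=3: total = 6+6 = 12
j=3,n=2: total = 12+6 = 18
j=3,n=3: total = 18+9 = 27
j=3,n=4: total = 27+12 = 39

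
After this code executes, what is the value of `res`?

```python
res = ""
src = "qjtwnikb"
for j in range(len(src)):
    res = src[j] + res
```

'bkinwtjq'

j=0: prepend 'q' → 'q'
j=1: prepend 'j' → 'jq'
j=2: prepend 't' → 'tjq'
j=3: prepend 'w' → 'wtjq'
j=4: prepend 'n' → 'nwtjq'
j=5: prepend 'i' → 'inwtjq'
j=6: prepend 'k' → 'kinwtjq'
j=7: prepend 'b' → 'bkinwtjq'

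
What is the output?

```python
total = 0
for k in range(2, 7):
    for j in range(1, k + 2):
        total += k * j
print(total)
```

375

k=2,j=1: total = 0+2 = 2
k=2,j=2: total = 2+4 = 6
k=2,j=3: total = 6+6 = 12
k=3,j=1: total = 12+3 = 15
k=3,j=2: total = 15+6 = 21
k=3,j=3: total = 21+9 = 30
k=3,j=4: total = 30+12 = 42
k=4,j=1: total = 42+4 = 46
k=4,j=2: total = 46+8 = 54
k=4,j=3: total = 54+12 = 66
k=4,j=4: total = 66+16 = 82
k=4,j=5: total = 82+20 = 102
k=5,j=1: total = 102+5 = 107
k=5,j=2: total = 107+10 = 117
k=5,j=3: total = 117+15 = 132
k=5,j=4: total = 132+20 = 152
k=5,j=5: total = 152+25 = 177
k=5,j=6: total = 177+30 = 207
k=6,j=1: total = 207+6 = 213
k=6,j=2: total = 213+12 = 225
k=6,j=3: total = 225+18 = 243
k=6,j=4: total = 243+24 = 267
k=6,j=5: total = 267+30 = 297
k=6,j=6: total = 297+36 = 333
k=6,j=7: total = 333+42 = 375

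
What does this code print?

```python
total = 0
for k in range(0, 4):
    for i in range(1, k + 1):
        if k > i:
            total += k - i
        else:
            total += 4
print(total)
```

16

k=1,i=1: not 1>1, total = 0+4 = 4
k=2,i=1: 2>1, total = 4+1 = 5
k=2,i=2: not 2>2, total = 5+4 = 9
k=3,i=1: 3>1, total = 9+2 = 11
k=3,i=2: 3>2, total = 11+1 = 12
k=3,i=3: not 3>3, total = 12+4 = 16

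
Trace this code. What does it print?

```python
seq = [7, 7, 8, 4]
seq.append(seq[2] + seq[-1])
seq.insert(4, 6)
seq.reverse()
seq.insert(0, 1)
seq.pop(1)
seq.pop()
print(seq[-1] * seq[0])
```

append seq[2]+seq[-1] = 8+4 = 12 → [7, 7, 8, 4, 12]
insert 6 at 4 → [7, 7, 8, 4, 6, 12]
reverse → [12, 6, 4, 8, 7, 7]
insert 1 at 0 → [1, 12, 6, 4, 8, 7, 7]
pop(1) removes 12 → [1, 6, 4, 8, 7, 7]
pop() removes 7 → [1, 6, 4, 8, 7]
seq[-1]*seq[0] = 7*1 = 7

7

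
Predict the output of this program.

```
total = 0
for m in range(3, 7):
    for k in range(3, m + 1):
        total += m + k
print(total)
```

90

m=3,k=3: total = 0+6 = 6
m=4,k=3: total = 6+7 = 13
m=4,k=4: total = 13+8 = 21
m=5,k=3: total = 21+8 = 29
m=5,k=4: total = 29+9 = 38
m=5,k=5: total = 38+10 = 48
m=6,k=3: total = 48+9 = 57
m=6,k=4: total = 57+10 = 67
m=6,k=5: total = 67+11 = 78
m=6,k=6: total = 78+12 = 90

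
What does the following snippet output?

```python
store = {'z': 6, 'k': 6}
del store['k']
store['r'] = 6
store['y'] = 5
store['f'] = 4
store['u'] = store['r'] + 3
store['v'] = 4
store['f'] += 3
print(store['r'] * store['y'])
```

30

del 'k' → {'z': 6}
store['r'] = 6 → {'z': 6, 'r': 6}
store['y'] = 5 → {'z': 6, 'r': 6, 'y': 5}
store['f'] = 4 → {'z': 6, 'r': 6, 'y': 5, 'f': 4}
store['u'] = store['r']+3 = 9 → {'z': 6, 'r': 6, 'y': 5, 'f': 4, 'u': 9}
store['v'] = 4 → {'z': 6, 'r': 6, 'y': 5, 'f': 4, 'u': 9, 'v': 4}
store['f'] = 4+3 = 7 → {'z': 6, 'r': 6, 'y': 5, 'f': 7, 'u': 9, 'v': 4}
store['r']*store['y'] = 6*5 = 30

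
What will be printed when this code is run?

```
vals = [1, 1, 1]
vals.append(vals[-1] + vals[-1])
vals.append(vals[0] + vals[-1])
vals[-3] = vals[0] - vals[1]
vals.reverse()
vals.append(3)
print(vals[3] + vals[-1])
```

append vals[-1]+vals[-1] = 1+1 = 2 → [1, 1, 1, 2]
append vals[0]+vals[-1] = 1+2 = 3 → [1, 1, 1, 2, 3]
vals[-3] = vals[0]-vals[1] = 1-1 = 0 → [1, 1, 0, 2, 3]
reverse → [3, 2, 0, 1, 1]
append 3 → [3, 2, 0, 1, 1, 3]
vals[3]+vals[-1] = 1+3 = 4

4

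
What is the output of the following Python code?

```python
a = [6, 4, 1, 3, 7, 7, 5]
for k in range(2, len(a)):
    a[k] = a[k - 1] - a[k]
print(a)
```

k=2: a[2] = 4-1 = 3 → [6, 4, 3, 3, 7, 7, 5]
k=3: a[3] = 3-3 = 0 → [6, 4, 3, 0, 7, 7, 5]
k=4: a[4] = 0-7 = -7 → [6, 4, 3, 0, -7, 7, 5]
k=5: a[5] = (-7)-7 = -14 → [6, 4, 3, 0, -7, -14, 5]
k=6: a[6] = (-14)-5 = -19 → [6, 4, 3, 0, -7, -14, -19]

[6, 4, 3, 0, -7, -14, -19]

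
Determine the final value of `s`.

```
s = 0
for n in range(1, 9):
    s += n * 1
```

36

n=1: s = 0+1*1 = 1
n=2: s = 1+2*1 = 3
n=3: s = 3+3*1 = 6
n=4: s = 6+4*1 = 10
n=5: s = 10+5*1 = 15
n=6: s = 15+6*1 = 21
n=7: s = 21+7*1 = 28
n=8: s = 28+8*1 = 36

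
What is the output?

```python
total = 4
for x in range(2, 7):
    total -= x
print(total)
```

-16

x=2: total = 4-2 = 2
x=3: total = 2-3 = -1
x=4: total = (-1)-4 = -5
x=5: total = (-5)-5 = -10
x=6: total = (-10)-6 = -16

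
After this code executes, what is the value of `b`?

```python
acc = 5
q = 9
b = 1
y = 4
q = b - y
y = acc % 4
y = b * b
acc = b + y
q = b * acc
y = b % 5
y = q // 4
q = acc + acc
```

1

q = 1-4 = -3
y = 5%4 = 1
y = 1*1 = 1
acc = 1+1 = 2
q = 1*2 = 2
y = 1%5 = 1
y = 2//4 = 0
q = 2+2 = 4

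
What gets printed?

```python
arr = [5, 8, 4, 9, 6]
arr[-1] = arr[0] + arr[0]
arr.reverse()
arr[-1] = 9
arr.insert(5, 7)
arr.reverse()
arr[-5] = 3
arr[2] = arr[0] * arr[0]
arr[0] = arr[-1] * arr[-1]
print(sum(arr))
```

arr[-1] = arr[0]+arr[0] = 5+5 = 10 → [5, 8, 4, 9, 10]
reverse → [10, 9, 4, 8, 5]
arr[-1] = 9 → [10, 9, 4, 8, 9]
insert 7 at 5 → [10, 9, 4, 8, 9, 7]
reverse → [7, 9, 8, 4, 9, 10]
arr[-5] = 3 → [7, 3, 8, 4, 9, 10]
arr[2] = arr[0]*arr[0] = 7*7 = 49 → [7, 3, 49, 4, 9, 10]
arr[0] = arr[-1]*arr[-1] = 10*10 = 100 → [100, 3, 49, 4, 9, 10]
sum = 175

175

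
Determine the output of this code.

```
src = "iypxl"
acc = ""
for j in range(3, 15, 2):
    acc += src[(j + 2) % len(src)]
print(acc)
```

j=3: add src[0]='i' → 'i'
j=5: add src[2]='p' → 'ip'
j=7: add src[4]='l' → 'ipl'
j=9: add src[1]='y' → 'iply'
j=11: add src[3]='x' → 'iplyx'
j=13: add src[0]='i' → 'iplyxi'

iplyxi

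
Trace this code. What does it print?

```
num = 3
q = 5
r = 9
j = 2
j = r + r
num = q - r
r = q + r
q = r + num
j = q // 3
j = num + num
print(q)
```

j = 9+9 = 18
num = 5-9 = -4
r = 5+9 = 14
q = 14+(-4) = 10
j = 10//3 = 3
j = (-4)+(-4) = -8

10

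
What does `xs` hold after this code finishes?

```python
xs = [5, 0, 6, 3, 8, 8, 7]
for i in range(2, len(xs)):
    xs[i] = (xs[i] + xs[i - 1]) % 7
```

[5, 0, 6, 2, 3, 4, 4]

i=2: xs[2] = (6+0)%7 = 6 → [5, 0, 6, 3, 8, 8, 7]
i=3: xs[3] = (3+6)%7 = 2 → [5, 0, 6, 2, 8, 8, 7]
i=4: xs[4] = (8+2)%7 = 3 → [5, 0, 6, 2, 3, 8, 7]
i=5: xs[5] = (8+3)%7 = 4 → [5, 0, 6, 2, 3, 4, 7]
i=6: xs[6] = (7+4)%7 = 4 → [5, 0, 6, 2, 3, 4, 4]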